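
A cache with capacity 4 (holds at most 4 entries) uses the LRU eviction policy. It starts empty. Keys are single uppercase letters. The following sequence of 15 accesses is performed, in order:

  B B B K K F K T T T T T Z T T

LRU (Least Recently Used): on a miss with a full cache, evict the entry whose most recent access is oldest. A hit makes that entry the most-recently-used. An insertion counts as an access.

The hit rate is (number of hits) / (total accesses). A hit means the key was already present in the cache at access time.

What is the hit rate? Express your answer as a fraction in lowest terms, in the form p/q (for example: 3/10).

Answer: 2/3

Derivation:
LRU simulation (capacity=4):
  1. access B: MISS. Cache (LRU->MRU): [B]
  2. access B: HIT. Cache (LRU->MRU): [B]
  3. access B: HIT. Cache (LRU->MRU): [B]
  4. access K: MISS. Cache (LRU->MRU): [B K]
  5. access K: HIT. Cache (LRU->MRU): [B K]
  6. access F: MISS. Cache (LRU->MRU): [B K F]
  7. access K: HIT. Cache (LRU->MRU): [B F K]
  8. access T: MISS. Cache (LRU->MRU): [B F K T]
  9. access T: HIT. Cache (LRU->MRU): [B F K T]
  10. access T: HIT. Cache (LRU->MRU): [B F K T]
  11. access T: HIT. Cache (LRU->MRU): [B F K T]
  12. access T: HIT. Cache (LRU->MRU): [B F K T]
  13. access Z: MISS, evict B. Cache (LRU->MRU): [F K T Z]
  14. access T: HIT. Cache (LRU->MRU): [F K Z T]
  15. access T: HIT. Cache (LRU->MRU): [F K Z T]
Total: 10 hits, 5 misses, 1 evictions

Hit rate = 10/15 = 2/3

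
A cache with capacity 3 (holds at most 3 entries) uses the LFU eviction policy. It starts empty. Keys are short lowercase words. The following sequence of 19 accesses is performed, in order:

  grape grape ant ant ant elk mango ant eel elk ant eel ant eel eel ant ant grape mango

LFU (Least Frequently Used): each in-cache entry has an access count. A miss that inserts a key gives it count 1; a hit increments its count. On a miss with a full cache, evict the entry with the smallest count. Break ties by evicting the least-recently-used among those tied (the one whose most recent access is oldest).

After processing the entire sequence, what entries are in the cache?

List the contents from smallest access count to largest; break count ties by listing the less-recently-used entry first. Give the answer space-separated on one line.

LFU simulation (capacity=3):
  1. access grape: MISS. Cache: [grape(c=1)]
  2. access grape: HIT, count now 2. Cache: [grape(c=2)]
  3. access ant: MISS. Cache: [ant(c=1) grape(c=2)]
  4. access ant: HIT, count now 2. Cache: [grape(c=2) ant(c=2)]
  5. access ant: HIT, count now 3. Cache: [grape(c=2) ant(c=3)]
  6. access elk: MISS. Cache: [elk(c=1) grape(c=2) ant(c=3)]
  7. access mango: MISS, evict elk(c=1). Cache: [mango(c=1) grape(c=2) ant(c=3)]
  8. access ant: HIT, count now 4. Cache: [mango(c=1) grape(c=2) ant(c=4)]
  9. access eel: MISS, evict mango(c=1). Cache: [eel(c=1) grape(c=2) ant(c=4)]
  10. access elk: MISS, evict eel(c=1). Cache: [elk(c=1) grape(c=2) ant(c=4)]
  11. access ant: HIT, count now 5. Cache: [elk(c=1) grape(c=2) ant(c=5)]
  12. access eel: MISS, evict elk(c=1). Cache: [eel(c=1) grape(c=2) ant(c=5)]
  13. access ant: HIT, count now 6. Cache: [eel(c=1) grape(c=2) ant(c=6)]
  14. access eel: HIT, count now 2. Cache: [grape(c=2) eel(c=2) ant(c=6)]
  15. access eel: HIT, count now 3. Cache: [grape(c=2) eel(c=3) ant(c=6)]
  16. access ant: HIT, count now 7. Cache: [grape(c=2) eel(c=3) ant(c=7)]
  17. access ant: HIT, count now 8. Cache: [grape(c=2) eel(c=3) ant(c=8)]
  18. access grape: HIT, count now 3. Cache: [eel(c=3) grape(c=3) ant(c=8)]
  19. access mango: MISS, evict eel(c=3). Cache: [mango(c=1) grape(c=3) ant(c=8)]
Total: 11 hits, 8 misses, 5 evictions

Answer: mango grape ant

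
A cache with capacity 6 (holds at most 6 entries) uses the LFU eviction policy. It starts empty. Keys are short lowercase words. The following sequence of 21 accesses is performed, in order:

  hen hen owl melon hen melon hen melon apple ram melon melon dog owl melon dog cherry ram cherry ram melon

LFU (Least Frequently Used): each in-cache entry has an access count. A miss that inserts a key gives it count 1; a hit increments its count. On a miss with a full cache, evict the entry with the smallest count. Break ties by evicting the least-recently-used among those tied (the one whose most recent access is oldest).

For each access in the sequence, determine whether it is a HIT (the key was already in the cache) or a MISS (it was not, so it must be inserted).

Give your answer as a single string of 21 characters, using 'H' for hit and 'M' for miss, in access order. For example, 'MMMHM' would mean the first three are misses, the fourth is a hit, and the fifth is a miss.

LFU simulation (capacity=6):
  1. access hen: MISS. Cache: [hen(c=1)]
  2. access hen: HIT, count now 2. Cache: [hen(c=2)]
  3. access owl: MISS. Cache: [owl(c=1) hen(c=2)]
  4. access melon: MISS. Cache: [owl(c=1) melon(c=1) hen(c=2)]
  5. access hen: HIT, count now 3. Cache: [owl(c=1) melon(c=1) hen(c=3)]
  6. access melon: HIT, count now 2. Cache: [owl(c=1) melon(c=2) hen(c=3)]
  7. access hen: HIT, count now 4. Cache: [owl(c=1) melon(c=2) hen(c=4)]
  8. access melon: HIT, count now 3. Cache: [owl(c=1) melon(c=3) hen(c=4)]
  9. access apple: MISS. Cache: [owl(c=1) apple(c=1) melon(c=3) hen(c=4)]
  10. access ram: MISS. Cache: [owl(c=1) apple(c=1) ram(c=1) melon(c=3) hen(c=4)]
  11. access melon: HIT, count now 4. Cache: [owl(c=1) apple(c=1) ram(c=1) hen(c=4) melon(c=4)]
  12. access melon: HIT, count now 5. Cache: [owl(c=1) apple(c=1) ram(c=1) hen(c=4) melon(c=5)]
  13. access dog: MISS. Cache: [owl(c=1) apple(c=1) ram(c=1) dog(c=1) hen(c=4) melon(c=5)]
  14. access owl: HIT, count now 2. Cache: [apple(c=1) ram(c=1) dog(c=1) owl(c=2) hen(c=4) melon(c=5)]
  15. access melon: HIT, count now 6. Cache: [apple(c=1) ram(c=1) dog(c=1) owl(c=2) hen(c=4) melon(c=6)]
  16. access dog: HIT, count now 2. Cache: [apple(c=1) ram(c=1) owl(c=2) dog(c=2) hen(c=4) melon(c=6)]
  17. access cherry: MISS, evict apple(c=1). Cache: [ram(c=1) cherry(c=1) owl(c=2) dog(c=2) hen(c=4) melon(c=6)]
  18. access ram: HIT, count now 2. Cache: [cherry(c=1) owl(c=2) dog(c=2) ram(c=2) hen(c=4) melon(c=6)]
  19. access cherry: HIT, count now 2. Cache: [owl(c=2) dog(c=2) ram(c=2) cherry(c=2) hen(c=4) melon(c=6)]
  20. access ram: HIT, count now 3. Cache: [owl(c=2) dog(c=2) cherry(c=2) ram(c=3) hen(c=4) melon(c=6)]
  21. access melon: HIT, count now 7. Cache: [owl(c=2) dog(c=2) cherry(c=2) ram(c=3) hen(c=4) melon(c=7)]
Total: 14 hits, 7 misses, 1 evictions

Answer: MHMMHHHHMMHHMHHHMHHHH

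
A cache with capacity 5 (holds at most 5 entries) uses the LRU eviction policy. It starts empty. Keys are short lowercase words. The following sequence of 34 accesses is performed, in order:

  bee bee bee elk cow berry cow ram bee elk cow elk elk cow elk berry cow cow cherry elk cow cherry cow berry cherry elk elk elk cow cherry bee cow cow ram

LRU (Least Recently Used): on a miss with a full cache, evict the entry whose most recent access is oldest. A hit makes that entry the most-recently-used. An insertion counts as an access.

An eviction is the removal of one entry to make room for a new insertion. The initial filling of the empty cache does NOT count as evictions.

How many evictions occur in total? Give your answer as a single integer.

Answer: 2

Derivation:
LRU simulation (capacity=5):
  1. access bee: MISS. Cache (LRU->MRU): [bee]
  2. access bee: HIT. Cache (LRU->MRU): [bee]
  3. access bee: HIT. Cache (LRU->MRU): [bee]
  4. access elk: MISS. Cache (LRU->MRU): [bee elk]
  5. access cow: MISS. Cache (LRU->MRU): [bee elk cow]
  6. access berry: MISS. Cache (LRU->MRU): [bee elk cow berry]
  7. access cow: HIT. Cache (LRU->MRU): [bee elk berry cow]
  8. access ram: MISS. Cache (LRU->MRU): [bee elk berry cow ram]
  9. access bee: HIT. Cache (LRU->MRU): [elk berry cow ram bee]
  10. access elk: HIT. Cache (LRU->MRU): [berry cow ram bee elk]
  11. access cow: HIT. Cache (LRU->MRU): [berry ram bee elk cow]
  12. access elk: HIT. Cache (LRU->MRU): [berry ram bee cow elk]
  13. access elk: HIT. Cache (LRU->MRU): [berry ram bee cow elk]
  14. access cow: HIT. Cache (LRU->MRU): [berry ram bee elk cow]
  15. access elk: HIT. Cache (LRU->MRU): [berry ram bee cow elk]
  16. access berry: HIT. Cache (LRU->MRU): [ram bee cow elk berry]
  17. access cow: HIT. Cache (LRU->MRU): [ram bee elk berry cow]
  18. access cow: HIT. Cache (LRU->MRU): [ram bee elk berry cow]
  19. access cherry: MISS, evict ram. Cache (LRU->MRU): [bee elk berry cow cherry]
  20. access elk: HIT. Cache (LRU->MRU): [bee berry cow cherry elk]
  21. access cow: HIT. Cache (LRU->MRU): [bee berry cherry elk cow]
  22. access cherry: HIT. Cache (LRU->MRU): [bee berry elk cow cherry]
  23. access cow: HIT. Cache (LRU->MRU): [bee berry elk cherry cow]
  24. access berry: HIT. Cache (LRU->MRU): [bee elk cherry cow berry]
  25. access cherry: HIT. Cache (LRU->MRU): [bee elk cow berry cherry]
  26. access elk: HIT. Cache (LRU->MRU): [bee cow berry cherry elk]
  27. access elk: HIT. Cache (LRU->MRU): [bee cow berry cherry elk]
  28. access elk: HIT. Cache (LRU->MRU): [bee cow berry cherry elk]
  29. access cow: HIT. Cache (LRU->MRU): [bee berry cherry elk cow]
  30. access cherry: HIT. Cache (LRU->MRU): [bee berry elk cow cherry]
  31. access bee: HIT. Cache (LRU->MRU): [berry elk cow cherry bee]
  32. access cow: HIT. Cache (LRU->MRU): [berry elk cherry bee cow]
  33. access cow: HIT. Cache (LRU->MRU): [berry elk cherry bee cow]
  34. access ram: MISS, evict berry. Cache (LRU->MRU): [elk cherry bee cow ram]
Total: 27 hits, 7 misses, 2 evictions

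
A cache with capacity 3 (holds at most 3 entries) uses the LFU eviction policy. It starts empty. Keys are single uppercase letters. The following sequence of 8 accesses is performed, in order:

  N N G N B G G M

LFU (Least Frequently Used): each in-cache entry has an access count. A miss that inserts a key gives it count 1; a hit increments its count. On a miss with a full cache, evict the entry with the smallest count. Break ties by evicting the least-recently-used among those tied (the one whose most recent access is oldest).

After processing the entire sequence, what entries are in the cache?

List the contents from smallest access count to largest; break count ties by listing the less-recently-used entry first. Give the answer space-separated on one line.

LFU simulation (capacity=3):
  1. access N: MISS. Cache: [N(c=1)]
  2. access N: HIT, count now 2. Cache: [N(c=2)]
  3. access G: MISS. Cache: [G(c=1) N(c=2)]
  4. access N: HIT, count now 3. Cache: [G(c=1) N(c=3)]
  5. access B: MISS. Cache: [G(c=1) B(c=1) N(c=3)]
  6. access G: HIT, count now 2. Cache: [B(c=1) G(c=2) N(c=3)]
  7. access G: HIT, count now 3. Cache: [B(c=1) N(c=3) G(c=3)]
  8. access M: MISS, evict B(c=1). Cache: [M(c=1) N(c=3) G(c=3)]
Total: 4 hits, 4 misses, 1 evictions

Answer: M N G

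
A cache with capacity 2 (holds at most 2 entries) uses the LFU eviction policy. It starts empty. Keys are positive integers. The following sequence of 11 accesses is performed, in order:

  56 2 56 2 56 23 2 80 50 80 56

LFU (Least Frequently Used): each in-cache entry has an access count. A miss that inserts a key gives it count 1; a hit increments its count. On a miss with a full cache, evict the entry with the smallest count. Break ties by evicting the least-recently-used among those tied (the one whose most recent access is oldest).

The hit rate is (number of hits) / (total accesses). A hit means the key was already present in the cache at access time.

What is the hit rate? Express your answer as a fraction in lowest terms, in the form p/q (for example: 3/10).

Answer: 4/11

Derivation:
LFU simulation (capacity=2):
  1. access 56: MISS. Cache: [56(c=1)]
  2. access 2: MISS. Cache: [56(c=1) 2(c=1)]
  3. access 56: HIT, count now 2. Cache: [2(c=1) 56(c=2)]
  4. access 2: HIT, count now 2. Cache: [56(c=2) 2(c=2)]
  5. access 56: HIT, count now 3. Cache: [2(c=2) 56(c=3)]
  6. access 23: MISS, evict 2(c=2). Cache: [23(c=1) 56(c=3)]
  7. access 2: MISS, evict 23(c=1). Cache: [2(c=1) 56(c=3)]
  8. access 80: MISS, evict 2(c=1). Cache: [80(c=1) 56(c=3)]
  9. access 50: MISS, evict 80(c=1). Cache: [50(c=1) 56(c=3)]
  10. access 80: MISS, evict 50(c=1). Cache: [80(c=1) 56(c=3)]
  11. access 56: HIT, count now 4. Cache: [80(c=1) 56(c=4)]
Total: 4 hits, 7 misses, 5 evictions

Hit rate = 4/11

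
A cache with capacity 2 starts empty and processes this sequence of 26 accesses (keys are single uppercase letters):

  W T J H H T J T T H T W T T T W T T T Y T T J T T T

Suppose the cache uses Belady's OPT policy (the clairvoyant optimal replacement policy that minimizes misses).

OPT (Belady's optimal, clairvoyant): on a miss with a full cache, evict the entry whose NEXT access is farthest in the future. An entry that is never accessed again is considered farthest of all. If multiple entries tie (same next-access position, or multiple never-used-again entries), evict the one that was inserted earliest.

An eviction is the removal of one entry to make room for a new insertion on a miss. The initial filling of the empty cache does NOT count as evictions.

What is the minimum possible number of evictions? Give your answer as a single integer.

Answer: 7

Derivation:
OPT (Belady) simulation (capacity=2):
  1. access W: MISS. Cache: [W]
  2. access T: MISS. Cache: [W T]
  3. access J: MISS, evict W (next use: step 12). Cache: [T J]
  4. access H: MISS, evict J (next use: step 7). Cache: [T H]
  5. access H: HIT. Next use of H: step 10. Cache: [T H]
  6. access T: HIT. Next use of T: step 8. Cache: [T H]
  7. access J: MISS, evict H (next use: step 10). Cache: [T J]
  8. access T: HIT. Next use of T: step 9. Cache: [T J]
  9. access T: HIT. Next use of T: step 11. Cache: [T J]
  10. access H: MISS, evict J (next use: step 23). Cache: [T H]
  11. access T: HIT. Next use of T: step 13. Cache: [T H]
  12. access W: MISS, evict H (next use: never). Cache: [T W]
  13. access T: HIT. Next use of T: step 14. Cache: [T W]
  14. access T: HIT. Next use of T: step 15. Cache: [T W]
  15. access T: HIT. Next use of T: step 17. Cache: [T W]
  16. access W: HIT. Next use of W: never. Cache: [T W]
  17. access T: HIT. Next use of T: step 18. Cache: [T W]
  18. access T: HIT. Next use of T: step 19. Cache: [T W]
  19. access T: HIT. Next use of T: step 21. Cache: [T W]
  20. access Y: MISS, evict W (next use: never). Cache: [T Y]
  21. access T: HIT. Next use of T: step 22. Cache: [T Y]
  22. access T: HIT. Next use of T: step 24. Cache: [T Y]
  23. access J: MISS, evict Y (next use: never). Cache: [T J]
  24. access T: HIT. Next use of T: step 25. Cache: [T J]
  25. access T: HIT. Next use of T: step 26. Cache: [T J]
  26. access T: HIT. Next use of T: never. Cache: [T J]
Total: 17 hits, 9 misses, 7 evictions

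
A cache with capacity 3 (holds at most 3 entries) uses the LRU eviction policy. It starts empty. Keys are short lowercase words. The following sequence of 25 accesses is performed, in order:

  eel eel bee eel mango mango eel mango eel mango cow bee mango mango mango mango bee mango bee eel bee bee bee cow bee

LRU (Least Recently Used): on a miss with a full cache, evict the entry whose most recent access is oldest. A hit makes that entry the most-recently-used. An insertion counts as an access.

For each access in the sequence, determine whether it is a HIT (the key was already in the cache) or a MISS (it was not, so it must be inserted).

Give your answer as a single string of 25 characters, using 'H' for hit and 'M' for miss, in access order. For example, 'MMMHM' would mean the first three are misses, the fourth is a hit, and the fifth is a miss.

Answer: MHMHMHHHHHMMHHHHHHHMHHHMH

Derivation:
LRU simulation (capacity=3):
  1. access eel: MISS. Cache (LRU->MRU): [eel]
  2. access eel: HIT. Cache (LRU->MRU): [eel]
  3. access bee: MISS. Cache (LRU->MRU): [eel bee]
  4. access eel: HIT. Cache (LRU->MRU): [bee eel]
  5. access mango: MISS. Cache (LRU->MRU): [bee eel mango]
  6. access mango: HIT. Cache (LRU->MRU): [bee eel mango]
  7. access eel: HIT. Cache (LRU->MRU): [bee mango eel]
  8. access mango: HIT. Cache (LRU->MRU): [bee eel mango]
  9. access eel: HIT. Cache (LRU->MRU): [bee mango eel]
  10. access mango: HIT. Cache (LRU->MRU): [bee eel mango]
  11. access cow: MISS, evict bee. Cache (LRU->MRU): [eel mango cow]
  12. access bee: MISS, evict eel. Cache (LRU->MRU): [mango cow bee]
  13. access mango: HIT. Cache (LRU->MRU): [cow bee mango]
  14. access mango: HIT. Cache (LRU->MRU): [cow bee mango]
  15. access mango: HIT. Cache (LRU->MRU): [cow bee mango]
  16. access mango: HIT. Cache (LRU->MRU): [cow bee mango]
  17. access bee: HIT. Cache (LRU->MRU): [cow mango bee]
  18. access mango: HIT. Cache (LRU->MRU): [cow bee mango]
  19. access bee: HIT. Cache (LRU->MRU): [cow mango bee]
  20. access eel: MISS, evict cow. Cache (LRU->MRU): [mango bee eel]
  21. access bee: HIT. Cache (LRU->MRU): [mango eel bee]
  22. access bee: HIT. Cache (LRU->MRU): [mango eel bee]
  23. access bee: HIT. Cache (LRU->MRU): [mango eel bee]
  24. access cow: MISS, evict mango. Cache (LRU->MRU): [eel bee cow]
  25. access bee: HIT. Cache (LRU->MRU): [eel cow bee]
Total: 18 hits, 7 misses, 4 evictions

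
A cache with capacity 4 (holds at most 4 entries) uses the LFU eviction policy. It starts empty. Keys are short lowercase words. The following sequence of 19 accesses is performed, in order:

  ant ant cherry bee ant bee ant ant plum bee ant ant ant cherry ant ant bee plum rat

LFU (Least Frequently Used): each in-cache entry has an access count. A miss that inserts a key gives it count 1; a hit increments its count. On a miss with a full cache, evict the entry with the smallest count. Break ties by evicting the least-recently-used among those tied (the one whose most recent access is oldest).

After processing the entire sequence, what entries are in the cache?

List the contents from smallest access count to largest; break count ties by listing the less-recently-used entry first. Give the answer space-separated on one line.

Answer: rat plum bee ant

Derivation:
LFU simulation (capacity=4):
  1. access ant: MISS. Cache: [ant(c=1)]
  2. access ant: HIT, count now 2. Cache: [ant(c=2)]
  3. access cherry: MISS. Cache: [cherry(c=1) ant(c=2)]
  4. access bee: MISS. Cache: [cherry(c=1) bee(c=1) ant(c=2)]
  5. access ant: HIT, count now 3. Cache: [cherry(c=1) bee(c=1) ant(c=3)]
  6. access bee: HIT, count now 2. Cache: [cherry(c=1) bee(c=2) ant(c=3)]
  7. access ant: HIT, count now 4. Cache: [cherry(c=1) bee(c=2) ant(c=4)]
  8. access ant: HIT, count now 5. Cache: [cherry(c=1) bee(c=2) ant(c=5)]
  9. access plum: MISS. Cache: [cherry(c=1) plum(c=1) bee(c=2) ant(c=5)]
  10. access bee: HIT, count now 3. Cache: [cherry(c=1) plum(c=1) bee(c=3) ant(c=5)]
  11. access ant: HIT, count now 6. Cache: [cherry(c=1) plum(c=1) bee(c=3) ant(c=6)]
  12. access ant: HIT, count now 7. Cache: [cherry(c=1) plum(c=1) bee(c=3) ant(c=7)]
  13. access ant: HIT, count now 8. Cache: [cherry(c=1) plum(c=1) bee(c=3) ant(c=8)]
  14. access cherry: HIT, count now 2. Cache: [plum(c=1) cherry(c=2) bee(c=3) ant(c=8)]
  15. access ant: HIT, count now 9. Cache: [plum(c=1) cherry(c=2) bee(c=3) ant(c=9)]
  16. access ant: HIT, count now 10. Cache: [plum(c=1) cherry(c=2) bee(c=3) ant(c=10)]
  17. access bee: HIT, count now 4. Cache: [plum(c=1) cherry(c=2) bee(c=4) ant(c=10)]
  18. access plum: HIT, count now 2. Cache: [cherry(c=2) plum(c=2) bee(c=4) ant(c=10)]
  19. access rat: MISS, evict cherry(c=2). Cache: [rat(c=1) plum(c=2) bee(c=4) ant(c=10)]
Total: 14 hits, 5 misses, 1 evictions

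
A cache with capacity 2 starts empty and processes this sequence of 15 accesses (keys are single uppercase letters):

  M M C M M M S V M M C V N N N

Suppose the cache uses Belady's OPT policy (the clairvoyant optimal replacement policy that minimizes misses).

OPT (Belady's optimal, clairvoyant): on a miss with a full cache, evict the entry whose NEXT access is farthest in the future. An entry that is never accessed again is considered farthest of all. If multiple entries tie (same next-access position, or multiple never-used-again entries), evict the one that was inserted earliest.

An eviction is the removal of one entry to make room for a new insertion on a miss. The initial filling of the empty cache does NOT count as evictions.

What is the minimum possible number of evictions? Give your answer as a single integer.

Answer: 4

Derivation:
OPT (Belady) simulation (capacity=2):
  1. access M: MISS. Cache: [M]
  2. access M: HIT. Next use of M: step 4. Cache: [M]
  3. access C: MISS. Cache: [M C]
  4. access M: HIT. Next use of M: step 5. Cache: [M C]
  5. access M: HIT. Next use of M: step 6. Cache: [M C]
  6. access M: HIT. Next use of M: step 9. Cache: [M C]
  7. access S: MISS, evict C (next use: step 11). Cache: [M S]
  8. access V: MISS, evict S (next use: never). Cache: [M V]
  9. access M: HIT. Next use of M: step 10. Cache: [M V]
  10. access M: HIT. Next use of M: never. Cache: [M V]
  11. access C: MISS, evict M (next use: never). Cache: [V C]
  12. access V: HIT. Next use of V: never. Cache: [V C]
  13. access N: MISS, evict V (next use: never). Cache: [C N]
  14. access N: HIT. Next use of N: step 15. Cache: [C N]
  15. access N: HIT. Next use of N: never. Cache: [C N]
Total: 9 hits, 6 misses, 4 evictions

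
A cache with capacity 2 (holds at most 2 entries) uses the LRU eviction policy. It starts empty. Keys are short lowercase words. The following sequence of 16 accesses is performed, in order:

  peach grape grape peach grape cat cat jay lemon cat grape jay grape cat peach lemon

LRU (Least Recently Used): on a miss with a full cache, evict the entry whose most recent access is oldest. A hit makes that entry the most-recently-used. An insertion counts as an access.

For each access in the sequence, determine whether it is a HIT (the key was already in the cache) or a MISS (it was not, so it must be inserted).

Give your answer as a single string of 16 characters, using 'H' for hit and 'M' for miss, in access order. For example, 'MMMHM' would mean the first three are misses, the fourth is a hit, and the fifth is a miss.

Answer: MMHHHMHMMMMMHMMM

Derivation:
LRU simulation (capacity=2):
  1. access peach: MISS. Cache (LRU->MRU): [peach]
  2. access grape: MISS. Cache (LRU->MRU): [peach grape]
  3. access grape: HIT. Cache (LRU->MRU): [peach grape]
  4. access peach: HIT. Cache (LRU->MRU): [grape peach]
  5. access grape: HIT. Cache (LRU->MRU): [peach grape]
  6. access cat: MISS, evict peach. Cache (LRU->MRU): [grape cat]
  7. access cat: HIT. Cache (LRU->MRU): [grape cat]
  8. access jay: MISS, evict grape. Cache (LRU->MRU): [cat jay]
  9. access lemon: MISS, evict cat. Cache (LRU->MRU): [jay lemon]
  10. access cat: MISS, evict jay. Cache (LRU->MRU): [lemon cat]
  11. access grape: MISS, evict lemon. Cache (LRU->MRU): [cat grape]
  12. access jay: MISS, evict cat. Cache (LRU->MRU): [grape jay]
  13. access grape: HIT. Cache (LRU->MRU): [jay grape]
  14. access cat: MISS, evict jay. Cache (LRU->MRU): [grape cat]
  15. access peach: MISS, evict grape. Cache (LRU->MRU): [cat peach]
  16. access lemon: MISS, evict cat. Cache (LRU->MRU): [peach lemon]
Total: 5 hits, 11 misses, 9 evictions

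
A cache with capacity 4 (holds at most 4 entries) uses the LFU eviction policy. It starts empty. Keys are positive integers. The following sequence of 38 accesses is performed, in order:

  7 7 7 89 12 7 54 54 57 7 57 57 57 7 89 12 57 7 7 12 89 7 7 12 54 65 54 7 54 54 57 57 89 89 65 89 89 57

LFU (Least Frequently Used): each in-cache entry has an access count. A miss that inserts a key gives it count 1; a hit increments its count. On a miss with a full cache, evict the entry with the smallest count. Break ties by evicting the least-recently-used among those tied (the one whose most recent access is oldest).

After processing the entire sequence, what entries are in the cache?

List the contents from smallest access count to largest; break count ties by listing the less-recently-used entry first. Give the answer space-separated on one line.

LFU simulation (capacity=4):
  1. access 7: MISS. Cache: [7(c=1)]
  2. access 7: HIT, count now 2. Cache: [7(c=2)]
  3. access 7: HIT, count now 3. Cache: [7(c=3)]
  4. access 89: MISS. Cache: [89(c=1) 7(c=3)]
  5. access 12: MISS. Cache: [89(c=1) 12(c=1) 7(c=3)]
  6. access 7: HIT, count now 4. Cache: [89(c=1) 12(c=1) 7(c=4)]
  7. access 54: MISS. Cache: [89(c=1) 12(c=1) 54(c=1) 7(c=4)]
  8. access 54: HIT, count now 2. Cache: [89(c=1) 12(c=1) 54(c=2) 7(c=4)]
  9. access 57: MISS, evict 89(c=1). Cache: [12(c=1) 57(c=1) 54(c=2) 7(c=4)]
  10. access 7: HIT, count now 5. Cache: [12(c=1) 57(c=1) 54(c=2) 7(c=5)]
  11. access 57: HIT, count now 2. Cache: [12(c=1) 54(c=2) 57(c=2) 7(c=5)]
  12. access 57: HIT, count now 3. Cache: [12(c=1) 54(c=2) 57(c=3) 7(c=5)]
  13. access 57: HIT, count now 4. Cache: [12(c=1) 54(c=2) 57(c=4) 7(c=5)]
  14. access 7: HIT, count now 6. Cache: [12(c=1) 54(c=2) 57(c=4) 7(c=6)]
  15. access 89: MISS, evict 12(c=1). Cache: [89(c=1) 54(c=2) 57(c=4) 7(c=6)]
  16. access 12: MISS, evict 89(c=1). Cache: [12(c=1) 54(c=2) 57(c=4) 7(c=6)]
  17. access 57: HIT, count now 5. Cache: [12(c=1) 54(c=2) 57(c=5) 7(c=6)]
  18. access 7: HIT, count now 7. Cache: [12(c=1) 54(c=2) 57(c=5) 7(c=7)]
  19. access 7: HIT, count now 8. Cache: [12(c=1) 54(c=2) 57(c=5) 7(c=8)]
  20. access 12: HIT, count now 2. Cache: [54(c=2) 12(c=2) 57(c=5) 7(c=8)]
  21. access 89: MISS, evict 54(c=2). Cache: [89(c=1) 12(c=2) 57(c=5) 7(c=8)]
  22. access 7: HIT, count now 9. Cache: [89(c=1) 12(c=2) 57(c=5) 7(c=9)]
  23. access 7: HIT, count now 10. Cache: [89(c=1) 12(c=2) 57(c=5) 7(c=10)]
  24. access 12: HIT, count now 3. Cache: [89(c=1) 12(c=3) 57(c=5) 7(c=10)]
  25. access 54: MISS, evict 89(c=1). Cache: [54(c=1) 12(c=3) 57(c=5) 7(c=10)]
  26. access 65: MISS, evict 54(c=1). Cache: [65(c=1) 12(c=3) 57(c=5) 7(c=10)]
  27. access 54: MISS, evict 65(c=1). Cache: [54(c=1) 12(c=3) 57(c=5) 7(c=10)]
  28. access 7: HIT, count now 11. Cache: [54(c=1) 12(c=3) 57(c=5) 7(c=11)]
  29. access 54: HIT, count now 2. Cache: [54(c=2) 12(c=3) 57(c=5) 7(c=11)]
  30. access 54: HIT, count now 3. Cache: [12(c=3) 54(c=3) 57(c=5) 7(c=11)]
  31. access 57: HIT, count now 6. Cache: [12(c=3) 54(c=3) 57(c=6) 7(c=11)]
  32. access 57: HIT, count now 7. Cache: [12(c=3) 54(c=3) 57(c=7) 7(c=11)]
  33. access 89: MISS, evict 12(c=3). Cache: [89(c=1) 54(c=3) 57(c=7) 7(c=11)]
  34. access 89: HIT, count now 2. Cache: [89(c=2) 54(c=3) 57(c=7) 7(c=11)]
  35. access 65: MISS, evict 89(c=2). Cache: [65(c=1) 54(c=3) 57(c=7) 7(c=11)]
  36. access 89: MISS, evict 65(c=1). Cache: [89(c=1) 54(c=3) 57(c=7) 7(c=11)]
  37. access 89: HIT, count now 2. Cache: [89(c=2) 54(c=3) 57(c=7) 7(c=11)]
  38. access 57: HIT, count now 8. Cache: [89(c=2) 54(c=3) 57(c=8) 7(c=11)]
Total: 24 hits, 14 misses, 10 evictions

Answer: 89 54 57 7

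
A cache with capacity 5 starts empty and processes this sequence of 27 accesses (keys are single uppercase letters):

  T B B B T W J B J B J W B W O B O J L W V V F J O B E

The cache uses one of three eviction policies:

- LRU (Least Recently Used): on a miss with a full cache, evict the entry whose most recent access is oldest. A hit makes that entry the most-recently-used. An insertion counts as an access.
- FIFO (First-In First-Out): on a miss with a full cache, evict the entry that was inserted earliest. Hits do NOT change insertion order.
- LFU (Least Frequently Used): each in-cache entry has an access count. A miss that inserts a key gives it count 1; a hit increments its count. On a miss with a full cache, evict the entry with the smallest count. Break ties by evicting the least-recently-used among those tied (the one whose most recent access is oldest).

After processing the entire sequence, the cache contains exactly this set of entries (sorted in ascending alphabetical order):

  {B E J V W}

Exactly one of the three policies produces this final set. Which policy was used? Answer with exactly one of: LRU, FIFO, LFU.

Answer: LFU

Derivation:
Simulating under each policy and comparing final sets:
  LRU: final set = {B E F J O} -> differs
  FIFO: final set = {B E F L V} -> differs
  LFU: final set = {B E J V W} -> MATCHES target
Only LFU produces the target set.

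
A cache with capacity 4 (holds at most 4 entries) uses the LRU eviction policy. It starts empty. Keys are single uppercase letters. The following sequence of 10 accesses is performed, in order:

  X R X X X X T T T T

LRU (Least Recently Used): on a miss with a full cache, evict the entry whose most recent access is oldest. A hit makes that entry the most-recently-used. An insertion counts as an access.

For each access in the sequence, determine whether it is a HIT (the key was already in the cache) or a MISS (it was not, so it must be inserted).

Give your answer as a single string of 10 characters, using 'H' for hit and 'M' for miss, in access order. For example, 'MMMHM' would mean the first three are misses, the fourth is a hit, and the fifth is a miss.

LRU simulation (capacity=4):
  1. access X: MISS. Cache (LRU->MRU): [X]
  2. access R: MISS. Cache (LRU->MRU): [X R]
  3. access X: HIT. Cache (LRU->MRU): [R X]
  4. access X: HIT. Cache (LRU->MRU): [R X]
  5. access X: HIT. Cache (LRU->MRU): [R X]
  6. access X: HIT. Cache (LRU->MRU): [R X]
  7. access T: MISS. Cache (LRU->MRU): [R X T]
  8. access T: HIT. Cache (LRU->MRU): [R X T]
  9. access T: HIT. Cache (LRU->MRU): [R X T]
  10. access T: HIT. Cache (LRU->MRU): [R X T]
Total: 7 hits, 3 misses, 0 evictions

Answer: MMHHHHMHHH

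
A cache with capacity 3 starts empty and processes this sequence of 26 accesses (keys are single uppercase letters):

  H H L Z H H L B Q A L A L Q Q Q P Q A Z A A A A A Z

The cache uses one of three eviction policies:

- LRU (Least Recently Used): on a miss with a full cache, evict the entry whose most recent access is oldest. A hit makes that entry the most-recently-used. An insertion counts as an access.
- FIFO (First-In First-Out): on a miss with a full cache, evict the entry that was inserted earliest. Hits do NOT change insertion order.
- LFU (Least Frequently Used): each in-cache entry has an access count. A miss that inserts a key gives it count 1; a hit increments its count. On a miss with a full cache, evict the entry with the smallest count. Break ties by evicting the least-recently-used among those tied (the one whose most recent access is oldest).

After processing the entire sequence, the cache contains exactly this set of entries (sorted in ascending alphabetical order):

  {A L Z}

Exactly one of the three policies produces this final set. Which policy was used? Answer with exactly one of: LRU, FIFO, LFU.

Simulating under each policy and comparing final sets:
  LRU: final set = {A Q Z} -> differs
  FIFO: final set = {A Q Z} -> differs
  LFU: final set = {A L Z} -> MATCHES target
Only LFU produces the target set.

Answer: LFU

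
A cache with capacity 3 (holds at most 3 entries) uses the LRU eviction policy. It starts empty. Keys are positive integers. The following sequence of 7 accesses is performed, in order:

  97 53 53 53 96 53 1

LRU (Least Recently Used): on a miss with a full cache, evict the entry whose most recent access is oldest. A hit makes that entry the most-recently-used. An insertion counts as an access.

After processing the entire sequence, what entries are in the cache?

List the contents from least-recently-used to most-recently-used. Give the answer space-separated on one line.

Answer: 96 53 1

Derivation:
LRU simulation (capacity=3):
  1. access 97: MISS. Cache (LRU->MRU): [97]
  2. access 53: MISS. Cache (LRU->MRU): [97 53]
  3. access 53: HIT. Cache (LRU->MRU): [97 53]
  4. access 53: HIT. Cache (LRU->MRU): [97 53]
  5. access 96: MISS. Cache (LRU->MRU): [97 53 96]
  6. access 53: HIT. Cache (LRU->MRU): [97 96 53]
  7. access 1: MISS, evict 97. Cache (LRU->MRU): [96 53 1]
Total: 3 hits, 4 misses, 1 evictions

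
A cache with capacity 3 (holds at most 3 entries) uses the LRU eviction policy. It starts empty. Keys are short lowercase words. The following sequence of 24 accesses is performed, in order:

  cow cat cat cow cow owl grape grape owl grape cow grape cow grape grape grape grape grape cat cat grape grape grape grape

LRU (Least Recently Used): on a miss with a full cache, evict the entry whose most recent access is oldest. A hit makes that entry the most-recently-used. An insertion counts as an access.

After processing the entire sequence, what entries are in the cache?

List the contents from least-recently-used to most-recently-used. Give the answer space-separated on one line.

Answer: cow cat grape

Derivation:
LRU simulation (capacity=3):
  1. access cow: MISS. Cache (LRU->MRU): [cow]
  2. access cat: MISS. Cache (LRU->MRU): [cow cat]
  3. access cat: HIT. Cache (LRU->MRU): [cow cat]
  4. access cow: HIT. Cache (LRU->MRU): [cat cow]
  5. access cow: HIT. Cache (LRU->MRU): [cat cow]
  6. access owl: MISS. Cache (LRU->MRU): [cat cow owl]
  7. access grape: MISS, evict cat. Cache (LRU->MRU): [cow owl grape]
  8. access grape: HIT. Cache (LRU->MRU): [cow owl grape]
  9. access owl: HIT. Cache (LRU->MRU): [cow grape owl]
  10. access grape: HIT. Cache (LRU->MRU): [cow owl grape]
  11. access cow: HIT. Cache (LRU->MRU): [owl grape cow]
  12. access grape: HIT. Cache (LRU->MRU): [owl cow grape]
  13. access cow: HIT. Cache (LRU->MRU): [owl grape cow]
  14. access grape: HIT. Cache (LRU->MRU): [owl cow grape]
  15. access grape: HIT. Cache (LRU->MRU): [owl cow grape]
  16. access grape: HIT. Cache (LRU->MRU): [owl cow grape]
  17. access grape: HIT. Cache (LRU->MRU): [owl cow grape]
  18. access grape: HIT. Cache (LRU->MRU): [owl cow grape]
  19. access cat: MISS, evict owl. Cache (LRU->MRU): [cow grape cat]
  20. access cat: HIT. Cache (LRU->MRU): [cow grape cat]
  21. access grape: HIT. Cache (LRU->MRU): [cow cat grape]
  22. access grape: HIT. Cache (LRU->MRU): [cow cat grape]
  23. access grape: HIT. Cache (LRU->MRU): [cow cat grape]
  24. access grape: HIT. Cache (LRU->MRU): [cow cat grape]
Total: 19 hits, 5 misses, 2 evictions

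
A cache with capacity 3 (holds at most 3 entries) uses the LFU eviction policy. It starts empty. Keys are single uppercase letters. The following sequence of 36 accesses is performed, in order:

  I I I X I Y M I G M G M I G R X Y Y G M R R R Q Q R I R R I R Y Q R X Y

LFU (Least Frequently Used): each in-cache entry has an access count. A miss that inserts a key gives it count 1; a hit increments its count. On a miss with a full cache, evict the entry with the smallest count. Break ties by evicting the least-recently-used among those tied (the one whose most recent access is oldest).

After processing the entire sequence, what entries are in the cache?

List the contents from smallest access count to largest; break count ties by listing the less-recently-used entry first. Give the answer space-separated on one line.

Answer: Y R I

Derivation:
LFU simulation (capacity=3):
  1. access I: MISS. Cache: [I(c=1)]
  2. access I: HIT, count now 2. Cache: [I(c=2)]
  3. access I: HIT, count now 3. Cache: [I(c=3)]
  4. access X: MISS. Cache: [X(c=1) I(c=3)]
  5. access I: HIT, count now 4. Cache: [X(c=1) I(c=4)]
  6. access Y: MISS. Cache: [X(c=1) Y(c=1) I(c=4)]
  7. access M: MISS, evict X(c=1). Cache: [Y(c=1) M(c=1) I(c=4)]
  8. access I: HIT, count now 5. Cache: [Y(c=1) M(c=1) I(c=5)]
  9. access G: MISS, evict Y(c=1). Cache: [M(c=1) G(c=1) I(c=5)]
  10. access M: HIT, count now 2. Cache: [G(c=1) M(c=2) I(c=5)]
  11. access G: HIT, count now 2. Cache: [M(c=2) G(c=2) I(c=5)]
  12. access M: HIT, count now 3. Cache: [G(c=2) M(c=3) I(c=5)]
  13. access I: HIT, count now 6. Cache: [G(c=2) M(c=3) I(c=6)]
  14. access G: HIT, count now 3. Cache: [M(c=3) G(c=3) I(c=6)]
  15. access R: MISS, evict M(c=3). Cache: [R(c=1) G(c=3) I(c=6)]
  16. access X: MISS, evict R(c=1). Cache: [X(c=1) G(c=3) I(c=6)]
  17. access Y: MISS, evict X(c=1). Cache: [Y(c=1) G(c=3) I(c=6)]
  18. access Y: HIT, count now 2. Cache: [Y(c=2) G(c=3) I(c=6)]
  19. access G: HIT, count now 4. Cache: [Y(c=2) G(c=4) I(c=6)]
  20. access M: MISS, evict Y(c=2). Cache: [M(c=1) G(c=4) I(c=6)]
  21. access R: MISS, evict M(c=1). Cache: [R(c=1) G(c=4) I(c=6)]
  22. access R: HIT, count now 2. Cache: [R(c=2) G(c=4) I(c=6)]
  23. access R: HIT, count now 3. Cache: [R(c=3) G(c=4) I(c=6)]
  24. access Q: MISS, evict R(c=3). Cache: [Q(c=1) G(c=4) I(c=6)]
  25. access Q: HIT, count now 2. Cache: [Q(c=2) G(c=4) I(c=6)]
  26. access R: MISS, evict Q(c=2). Cache: [R(c=1) G(c=4) I(c=6)]
  27. access I: HIT, count now 7. Cache: [R(c=1) G(c=4) I(c=7)]
  28. access R: HIT, count now 2. Cache: [R(c=2) G(c=4) I(c=7)]
  29. access R: HIT, count now 3. Cache: [R(c=3) G(c=4) I(c=7)]
  30. access I: HIT, count now 8. Cache: [R(c=3) G(c=4) I(c=8)]
  31. access R: HIT, count now 4. Cache: [G(c=4) R(c=4) I(c=8)]
  32. access Y: MISS, evict G(c=4). Cache: [Y(c=1) R(c=4) I(c=8)]
  33. access Q: MISS, evict Y(c=1). Cache: [Q(c=1) R(c=4) I(c=8)]
  34. access R: HIT, count now 5. Cache: [Q(c=1) R(c=5) I(c=8)]
  35. access X: MISS, evict Q(c=1). Cache: [X(c=1) R(c=5) I(c=8)]
  36. access Y: MISS, evict X(c=1). Cache: [Y(c=1) R(c=5) I(c=8)]
Total: 20 hits, 16 misses, 13 evictions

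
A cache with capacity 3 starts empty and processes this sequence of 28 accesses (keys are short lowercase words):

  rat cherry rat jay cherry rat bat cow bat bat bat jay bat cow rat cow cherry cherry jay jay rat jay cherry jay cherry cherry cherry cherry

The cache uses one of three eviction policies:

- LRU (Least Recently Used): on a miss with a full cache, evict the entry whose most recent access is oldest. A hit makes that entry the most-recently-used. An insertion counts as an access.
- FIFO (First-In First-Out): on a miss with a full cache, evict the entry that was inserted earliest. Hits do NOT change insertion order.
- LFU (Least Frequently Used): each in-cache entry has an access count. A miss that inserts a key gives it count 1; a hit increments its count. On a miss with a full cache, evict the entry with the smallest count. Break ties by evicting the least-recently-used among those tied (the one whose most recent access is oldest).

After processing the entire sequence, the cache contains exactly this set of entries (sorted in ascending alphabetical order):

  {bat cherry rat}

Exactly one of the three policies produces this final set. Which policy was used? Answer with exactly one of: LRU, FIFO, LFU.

Answer: LFU

Derivation:
Simulating under each policy and comparing final sets:
  LRU: final set = {cherry jay rat} -> differs
  FIFO: final set = {cherry jay rat} -> differs
  LFU: final set = {bat cherry rat} -> MATCHES target
Only LFU produces the target set.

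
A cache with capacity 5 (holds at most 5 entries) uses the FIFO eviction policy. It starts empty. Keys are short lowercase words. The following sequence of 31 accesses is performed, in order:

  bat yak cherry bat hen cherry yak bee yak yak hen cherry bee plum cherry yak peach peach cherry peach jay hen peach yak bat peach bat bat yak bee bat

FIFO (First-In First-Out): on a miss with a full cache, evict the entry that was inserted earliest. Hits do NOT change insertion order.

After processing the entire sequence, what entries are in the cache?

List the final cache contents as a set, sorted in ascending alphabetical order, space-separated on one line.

Answer: bat bee jay peach yak

Derivation:
FIFO simulation (capacity=5):
  1. access bat: MISS. Cache (old->new): [bat]
  2. access yak: MISS. Cache (old->new): [bat yak]
  3. access cherry: MISS. Cache (old->new): [bat yak cherry]
  4. access bat: HIT. Cache (old->new): [bat yak cherry]
  5. access hen: MISS. Cache (old->new): [bat yak cherry hen]
  6. access cherry: HIT. Cache (old->new): [bat yak cherry hen]
  7. access yak: HIT. Cache (old->new): [bat yak cherry hen]
  8. access bee: MISS. Cache (old->new): [bat yak cherry hen bee]
  9. access yak: HIT. Cache (old->new): [bat yak cherry hen bee]
  10. access yak: HIT. Cache (old->new): [bat yak cherry hen bee]
  11. access hen: HIT. Cache (old->new): [bat yak cherry hen bee]
  12. access cherry: HIT. Cache (old->new): [bat yak cherry hen bee]
  13. access bee: HIT. Cache (old->new): [bat yak cherry hen bee]
  14. access plum: MISS, evict bat. Cache (old->new): [yak cherry hen bee plum]
  15. access cherry: HIT. Cache (old->new): [yak cherry hen bee plum]
  16. access yak: HIT. Cache (old->new): [yak cherry hen bee plum]
  17. access peach: MISS, evict yak. Cache (old->new): [cherry hen bee plum peach]
  18. access peach: HIT. Cache (old->new): [cherry hen bee plum peach]
  19. access cherry: HIT. Cache (old->new): [cherry hen bee plum peach]
  20. access peach: HIT. Cache (old->new): [cherry hen bee plum peach]
  21. access jay: MISS, evict cherry. Cache (old->new): [hen bee plum peach jay]
  22. access hen: HIT. Cache (old->new): [hen bee plum peach jay]
  23. access peach: HIT. Cache (old->new): [hen bee plum peach jay]
  24. access yak: MISS, evict hen. Cache (old->new): [bee plum peach jay yak]
  25. access bat: MISS, evict bee. Cache (old->new): [plum peach jay yak bat]
  26. access peach: HIT. Cache (old->new): [plum peach jay yak bat]
  27. access bat: HIT. Cache (old->new): [plum peach jay yak bat]
  28. access bat: HIT. Cache (old->new): [plum peach jay yak bat]
  29. access yak: HIT. Cache (old->new): [plum peach jay yak bat]
  30. access bee: MISS, evict plum. Cache (old->new): [peach jay yak bat bee]
  31. access bat: HIT. Cache (old->new): [peach jay yak bat bee]
Total: 20 hits, 11 misses, 6 evictions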